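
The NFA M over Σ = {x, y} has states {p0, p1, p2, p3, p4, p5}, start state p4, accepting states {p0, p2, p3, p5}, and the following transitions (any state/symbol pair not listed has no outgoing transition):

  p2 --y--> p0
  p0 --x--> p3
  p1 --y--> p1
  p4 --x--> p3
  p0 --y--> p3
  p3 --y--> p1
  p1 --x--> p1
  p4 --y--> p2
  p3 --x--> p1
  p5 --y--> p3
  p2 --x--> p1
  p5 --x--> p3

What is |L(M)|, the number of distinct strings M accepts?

The useful subgraph on states {p0, p2, p3, p4} is acyclic, so L(M) is finite; the longest accepting path visits 4 useful states, giving maximum string length 3.
Counting accepting paths from p4 by length: 2 of length 1, 1 of length 2, 2 of length 3. Total 5.

5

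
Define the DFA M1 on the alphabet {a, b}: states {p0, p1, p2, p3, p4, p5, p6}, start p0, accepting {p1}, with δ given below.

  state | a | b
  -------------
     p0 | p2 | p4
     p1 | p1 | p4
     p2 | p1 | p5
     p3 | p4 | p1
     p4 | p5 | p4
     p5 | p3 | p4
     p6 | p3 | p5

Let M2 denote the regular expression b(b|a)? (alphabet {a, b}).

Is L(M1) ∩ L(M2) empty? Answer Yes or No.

Yes

Converting the expression M2 to a DFA (subset construction, then merging equivalent states) gives the minimal DFA with states {r0, r1, r2, r3}, start state r0, accepting states {r2, r3} and transitions r0: a→r1, b→r2; r1: a→r1, b→r1; r2: a→r3, b→r3; r3: a→r1, b→r1.
Exploring the product automaton M1 × M2 from the start pair (p0, r0), following both machines on each input symbol, reaches 9 state pairs: (p0, r0), (p2, r1), (p4, r2), (p1, r1), (p5, r1), (p5, r3), (p4, r3), (p4, r1), (p3, r1).
M1 accepts in {p1} and M2 accepts in {r2, r3}; no reachable pair has both components accepting, so no string drives both machines to acceptance simultaneously and L(M1) ∩ L(M2) = ∅.
So no string is accepted by both, and the intersection is empty.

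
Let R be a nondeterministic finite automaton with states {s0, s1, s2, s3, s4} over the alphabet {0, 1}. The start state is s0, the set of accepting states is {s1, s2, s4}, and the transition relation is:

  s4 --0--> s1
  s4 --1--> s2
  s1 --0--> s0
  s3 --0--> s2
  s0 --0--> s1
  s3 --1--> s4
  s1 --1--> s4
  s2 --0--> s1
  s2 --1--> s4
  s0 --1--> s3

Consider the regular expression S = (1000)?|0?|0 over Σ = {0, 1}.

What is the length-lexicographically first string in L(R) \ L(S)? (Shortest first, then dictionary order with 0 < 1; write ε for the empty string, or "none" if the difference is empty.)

01

The string 01 is accepted by R but not by S.
No shorter string lies in the difference, and 01 is the lexicographically first length-2 string in L(R) \ L(S).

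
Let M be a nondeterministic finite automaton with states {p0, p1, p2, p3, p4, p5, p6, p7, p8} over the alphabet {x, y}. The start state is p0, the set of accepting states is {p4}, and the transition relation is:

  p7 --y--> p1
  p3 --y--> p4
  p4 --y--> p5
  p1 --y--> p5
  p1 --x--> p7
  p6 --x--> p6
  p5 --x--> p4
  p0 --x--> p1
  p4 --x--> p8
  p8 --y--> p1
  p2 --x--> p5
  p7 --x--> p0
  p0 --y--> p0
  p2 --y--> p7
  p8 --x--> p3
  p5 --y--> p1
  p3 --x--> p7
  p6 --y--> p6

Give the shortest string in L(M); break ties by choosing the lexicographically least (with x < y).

A breadth-first search from p0 reaches an accepting state first via the path p0 → p1 → p5 → p4 on input xyx.
No string of length < 3 is accepted (BFS exhausts all shorter strings without reaching an accepting state), and xyx is the lexicographically least accepting string of length 3.

xyx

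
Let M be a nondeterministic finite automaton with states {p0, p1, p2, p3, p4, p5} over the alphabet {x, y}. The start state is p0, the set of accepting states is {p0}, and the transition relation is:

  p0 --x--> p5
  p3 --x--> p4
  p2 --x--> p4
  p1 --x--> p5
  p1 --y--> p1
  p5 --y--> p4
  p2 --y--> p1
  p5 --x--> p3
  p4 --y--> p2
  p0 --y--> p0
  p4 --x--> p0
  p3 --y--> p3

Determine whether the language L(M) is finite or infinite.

State p0 is reachable from the start and can reach an accepting state, and it lies on the cycle p0 → p0.
Traversing that cycle any number of times yields accepted strings of unbounded length, so the language is infinite.

infinite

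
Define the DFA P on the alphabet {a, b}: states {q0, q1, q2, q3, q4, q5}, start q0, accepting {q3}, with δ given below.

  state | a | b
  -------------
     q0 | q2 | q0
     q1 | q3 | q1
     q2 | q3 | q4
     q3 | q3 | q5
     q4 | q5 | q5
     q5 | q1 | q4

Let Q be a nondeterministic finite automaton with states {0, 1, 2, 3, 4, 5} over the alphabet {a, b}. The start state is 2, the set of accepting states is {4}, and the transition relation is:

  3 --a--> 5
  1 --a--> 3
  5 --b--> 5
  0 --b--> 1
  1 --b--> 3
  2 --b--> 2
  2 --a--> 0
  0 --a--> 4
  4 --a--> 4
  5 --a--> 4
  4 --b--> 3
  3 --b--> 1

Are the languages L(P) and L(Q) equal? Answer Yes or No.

Yes

Exploring the product automaton P × Q from the start pair (q0, 2), following both machines on each input symbol, reaches 6 state pairs: (q0, 2), (q2, 0), (q3, 4), (q4, 1), (q5, 3), (q1, 5).
P accepts in {q3} and Q accepts in {4}. In every reachable pair the two components are either both accepting — (q3, 4) — or both non-accepting, so no string is accepted by exactly one of the machines: L(P) \ L(Q) and L(Q) \ L(P) are both empty.
Hence every string is accepted by P iff it is accepted by Q, and the two languages coincide.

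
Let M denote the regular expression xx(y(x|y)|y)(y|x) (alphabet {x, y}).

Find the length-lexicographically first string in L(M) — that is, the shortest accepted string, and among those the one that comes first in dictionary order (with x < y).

By inspection of the expression, no string of length less than 4 matches, and xxyx is the lexicographically first match of length 4.

xxyx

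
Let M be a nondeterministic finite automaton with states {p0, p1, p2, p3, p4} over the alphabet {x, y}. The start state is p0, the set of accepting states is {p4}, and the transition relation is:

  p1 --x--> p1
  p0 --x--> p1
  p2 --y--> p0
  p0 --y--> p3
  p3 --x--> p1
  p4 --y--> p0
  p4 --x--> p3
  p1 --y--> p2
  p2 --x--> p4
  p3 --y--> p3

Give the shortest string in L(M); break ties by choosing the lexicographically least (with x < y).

xyx

A breadth-first search from p0 reaches an accepting state first via the path p0 → p1 → p2 → p4 on input xyx.
No string of length < 3 is accepted (BFS exhausts all shorter strings without reaching an accepting state), and xyx is the lexicographically least accepting string of length 3.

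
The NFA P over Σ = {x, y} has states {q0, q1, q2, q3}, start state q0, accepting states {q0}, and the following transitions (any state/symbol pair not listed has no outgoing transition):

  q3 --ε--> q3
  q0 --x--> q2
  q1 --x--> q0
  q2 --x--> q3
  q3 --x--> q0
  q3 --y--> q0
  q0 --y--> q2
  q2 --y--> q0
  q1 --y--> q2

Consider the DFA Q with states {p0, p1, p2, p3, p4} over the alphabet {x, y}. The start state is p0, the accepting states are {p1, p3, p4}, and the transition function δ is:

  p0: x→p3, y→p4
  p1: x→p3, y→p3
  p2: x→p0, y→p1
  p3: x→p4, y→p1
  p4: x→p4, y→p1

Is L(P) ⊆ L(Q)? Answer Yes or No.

The empty string ε is in L(P) but not in L(Q).
So L(P) ⊄ L(Q).

No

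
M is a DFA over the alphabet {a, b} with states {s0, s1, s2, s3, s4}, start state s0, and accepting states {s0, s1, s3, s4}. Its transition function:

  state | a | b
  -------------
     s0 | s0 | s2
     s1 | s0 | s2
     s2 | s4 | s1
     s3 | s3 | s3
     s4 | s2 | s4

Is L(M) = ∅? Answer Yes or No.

The empty string ε is accepted: the run s0 ends in the accepting state s0.
Since at least one string is accepted, L(M) is not empty.

No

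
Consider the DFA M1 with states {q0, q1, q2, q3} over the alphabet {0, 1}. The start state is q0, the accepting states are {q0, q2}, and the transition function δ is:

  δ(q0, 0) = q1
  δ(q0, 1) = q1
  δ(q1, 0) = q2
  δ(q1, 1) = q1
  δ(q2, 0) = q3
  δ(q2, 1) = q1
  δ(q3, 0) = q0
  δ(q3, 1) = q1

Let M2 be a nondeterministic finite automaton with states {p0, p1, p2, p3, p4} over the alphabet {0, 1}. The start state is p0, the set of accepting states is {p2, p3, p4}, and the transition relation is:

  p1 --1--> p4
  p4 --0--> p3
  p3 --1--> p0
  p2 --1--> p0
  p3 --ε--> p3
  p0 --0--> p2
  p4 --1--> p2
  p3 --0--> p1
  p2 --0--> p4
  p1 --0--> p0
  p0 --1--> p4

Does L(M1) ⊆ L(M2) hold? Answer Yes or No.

The empty string ε is in L(M1) but not in L(M2).
So L(M1) ⊄ L(M2).

No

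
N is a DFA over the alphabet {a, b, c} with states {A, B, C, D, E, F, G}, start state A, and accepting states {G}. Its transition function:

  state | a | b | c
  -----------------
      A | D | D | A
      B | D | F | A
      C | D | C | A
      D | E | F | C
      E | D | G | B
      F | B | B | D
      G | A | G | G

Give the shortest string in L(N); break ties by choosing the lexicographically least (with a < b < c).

aab

A breadth-first search from A reaches an accepting state first via the path A → D → E → G on input aab.
No string of length < 3 is accepted (BFS exhausts all shorter strings without reaching an accepting state), and aab is the lexicographically least accepting string of length 3.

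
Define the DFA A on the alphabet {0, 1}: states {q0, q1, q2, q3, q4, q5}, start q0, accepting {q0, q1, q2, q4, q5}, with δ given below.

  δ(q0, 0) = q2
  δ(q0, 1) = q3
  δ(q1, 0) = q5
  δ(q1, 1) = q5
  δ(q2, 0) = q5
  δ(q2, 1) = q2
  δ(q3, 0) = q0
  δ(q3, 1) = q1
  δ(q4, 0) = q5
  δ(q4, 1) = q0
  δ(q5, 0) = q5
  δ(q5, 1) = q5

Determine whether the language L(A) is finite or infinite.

State q2 is reachable from the start and can reach an accepting state, and it lies on the cycle q2 → q2.
Traversing that cycle any number of times yields accepted strings of unbounded length, so the language is infinite.

infinite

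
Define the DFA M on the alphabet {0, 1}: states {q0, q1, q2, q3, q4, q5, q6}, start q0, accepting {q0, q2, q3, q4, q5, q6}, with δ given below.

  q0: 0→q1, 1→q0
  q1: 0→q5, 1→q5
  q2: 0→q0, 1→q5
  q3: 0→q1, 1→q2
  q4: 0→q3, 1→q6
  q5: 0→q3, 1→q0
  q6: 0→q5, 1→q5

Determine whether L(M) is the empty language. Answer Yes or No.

No

The empty string ε is accepted: the run q0 ends in the accepting state q0.
Since at least one string is accepted, L(M) is not empty.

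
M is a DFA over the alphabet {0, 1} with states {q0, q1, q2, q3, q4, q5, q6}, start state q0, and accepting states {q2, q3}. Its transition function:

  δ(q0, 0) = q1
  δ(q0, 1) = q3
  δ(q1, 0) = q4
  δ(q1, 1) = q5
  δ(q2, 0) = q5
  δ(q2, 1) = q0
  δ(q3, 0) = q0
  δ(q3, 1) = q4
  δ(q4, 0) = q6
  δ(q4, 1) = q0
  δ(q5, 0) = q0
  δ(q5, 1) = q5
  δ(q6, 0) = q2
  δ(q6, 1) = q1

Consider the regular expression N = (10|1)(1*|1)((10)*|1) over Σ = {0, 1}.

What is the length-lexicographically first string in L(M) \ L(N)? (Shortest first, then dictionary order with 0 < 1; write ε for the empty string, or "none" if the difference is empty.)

The string 0000 is accepted by M but not by N.
No shorter string lies in the difference, and 0000 is the lexicographically first length-4 string in L(M) \ L(N).

0000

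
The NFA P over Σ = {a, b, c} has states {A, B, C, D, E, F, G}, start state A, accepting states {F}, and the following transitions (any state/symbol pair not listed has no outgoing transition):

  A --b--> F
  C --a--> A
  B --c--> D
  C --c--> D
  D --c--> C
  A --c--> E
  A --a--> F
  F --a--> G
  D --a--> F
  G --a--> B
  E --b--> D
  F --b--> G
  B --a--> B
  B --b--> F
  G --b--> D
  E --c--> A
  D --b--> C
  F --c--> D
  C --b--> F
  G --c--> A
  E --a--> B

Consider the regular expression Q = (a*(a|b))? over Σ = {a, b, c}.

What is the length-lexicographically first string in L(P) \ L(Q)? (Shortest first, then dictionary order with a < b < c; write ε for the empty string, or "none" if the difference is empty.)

The string aca is accepted by P but not by Q.
No shorter string lies in the difference, and aca is the lexicographically first length-3 string in L(P) \ L(Q).

aca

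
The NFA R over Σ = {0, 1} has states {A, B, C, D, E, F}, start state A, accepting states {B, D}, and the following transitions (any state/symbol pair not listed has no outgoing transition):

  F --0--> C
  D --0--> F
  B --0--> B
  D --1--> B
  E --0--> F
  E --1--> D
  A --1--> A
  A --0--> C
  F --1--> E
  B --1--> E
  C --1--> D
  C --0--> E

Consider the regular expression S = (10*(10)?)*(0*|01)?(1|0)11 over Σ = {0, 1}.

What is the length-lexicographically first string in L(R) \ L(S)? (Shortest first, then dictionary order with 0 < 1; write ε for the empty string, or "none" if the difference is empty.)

The string 01 is accepted by R but not by S.
No shorter string lies in the difference, and 01 is the lexicographically first length-2 string in L(R) \ L(S).

01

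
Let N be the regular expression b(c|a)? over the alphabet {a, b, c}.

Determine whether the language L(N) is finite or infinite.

The expression contains no Kleene star (every subexpression denotes a finite set), so L(N) is finite.

finite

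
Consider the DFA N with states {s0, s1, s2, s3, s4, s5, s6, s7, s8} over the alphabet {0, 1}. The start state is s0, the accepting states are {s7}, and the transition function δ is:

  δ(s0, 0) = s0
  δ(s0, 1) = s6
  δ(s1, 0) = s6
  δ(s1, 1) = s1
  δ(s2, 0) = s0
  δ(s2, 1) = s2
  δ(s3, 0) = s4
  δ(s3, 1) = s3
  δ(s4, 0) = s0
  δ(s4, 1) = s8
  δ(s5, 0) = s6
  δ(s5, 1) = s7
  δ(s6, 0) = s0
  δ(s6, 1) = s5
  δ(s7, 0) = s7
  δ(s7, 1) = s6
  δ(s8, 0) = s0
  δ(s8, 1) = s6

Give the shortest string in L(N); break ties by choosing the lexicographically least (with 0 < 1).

111

A breadth-first search from s0 reaches an accepting state first via the path s0 → s6 → s5 → s7 on input 111.
No string of length < 3 is accepted (BFS exhausts all shorter strings without reaching an accepting state), and 111 is the lexicographically least accepting string of length 3.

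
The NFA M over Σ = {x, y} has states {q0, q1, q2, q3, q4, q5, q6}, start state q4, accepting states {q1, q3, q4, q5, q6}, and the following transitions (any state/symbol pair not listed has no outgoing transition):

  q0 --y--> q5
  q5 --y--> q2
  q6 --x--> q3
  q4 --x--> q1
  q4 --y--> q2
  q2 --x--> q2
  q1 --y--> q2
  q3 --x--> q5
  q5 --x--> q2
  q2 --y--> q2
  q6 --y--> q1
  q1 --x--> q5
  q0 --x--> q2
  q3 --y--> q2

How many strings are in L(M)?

3

The useful subgraph on states {q1, q4, q5} is acyclic, so L(M) is finite; the longest accepting path visits 3 useful states, giving maximum string length 2.
Counting accepting paths from q4 by length: 1 of length 0, 1 of length 1, 1 of length 2. Total 3.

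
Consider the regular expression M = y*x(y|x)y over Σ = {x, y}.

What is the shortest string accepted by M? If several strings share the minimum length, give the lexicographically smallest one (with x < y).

xxy

By inspection of the expression, no string of length less than 3 matches, and xxy is the lexicographically first match of length 3.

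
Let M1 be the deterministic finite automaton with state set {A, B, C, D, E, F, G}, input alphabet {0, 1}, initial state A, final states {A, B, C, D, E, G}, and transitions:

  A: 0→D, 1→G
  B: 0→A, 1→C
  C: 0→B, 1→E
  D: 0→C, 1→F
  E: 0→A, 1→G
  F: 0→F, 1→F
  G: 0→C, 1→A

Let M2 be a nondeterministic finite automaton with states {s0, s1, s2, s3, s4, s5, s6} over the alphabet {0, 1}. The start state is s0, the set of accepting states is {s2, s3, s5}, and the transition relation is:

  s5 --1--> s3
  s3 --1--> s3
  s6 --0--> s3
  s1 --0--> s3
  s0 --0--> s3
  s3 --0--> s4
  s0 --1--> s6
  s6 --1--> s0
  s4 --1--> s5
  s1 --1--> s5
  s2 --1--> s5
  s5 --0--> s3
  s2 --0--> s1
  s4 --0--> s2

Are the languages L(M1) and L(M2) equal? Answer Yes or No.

The empty string ε is accepted by M1 but rejected by M2.
So L(M1) ≠ L(M2).

No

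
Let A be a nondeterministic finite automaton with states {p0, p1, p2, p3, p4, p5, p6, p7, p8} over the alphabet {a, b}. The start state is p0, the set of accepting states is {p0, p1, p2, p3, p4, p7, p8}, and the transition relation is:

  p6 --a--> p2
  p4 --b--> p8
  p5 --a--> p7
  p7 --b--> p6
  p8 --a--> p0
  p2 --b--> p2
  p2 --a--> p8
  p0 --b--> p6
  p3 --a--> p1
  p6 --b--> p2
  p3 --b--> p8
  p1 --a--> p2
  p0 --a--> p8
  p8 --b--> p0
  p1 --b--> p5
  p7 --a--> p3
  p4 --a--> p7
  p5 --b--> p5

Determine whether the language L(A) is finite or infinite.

infinite

State p0 is reachable from the start and can reach an accepting state, and it lies on the cycle p0 → p8 → p0.
Traversing that cycle any number of times yields accepted strings of unbounded length, so the language is infinite.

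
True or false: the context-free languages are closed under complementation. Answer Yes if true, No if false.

No

CFLs are closed under union, so if they were also closed under complement they would be closed under intersection by De Morgan (L₁ ∩ L₂ is the complement of the union of the complements). But {aⁿbⁿcᵐ} ∩ {aᵐbⁿcⁿ} = {aⁿbⁿcⁿ} is not context-free although both operands are.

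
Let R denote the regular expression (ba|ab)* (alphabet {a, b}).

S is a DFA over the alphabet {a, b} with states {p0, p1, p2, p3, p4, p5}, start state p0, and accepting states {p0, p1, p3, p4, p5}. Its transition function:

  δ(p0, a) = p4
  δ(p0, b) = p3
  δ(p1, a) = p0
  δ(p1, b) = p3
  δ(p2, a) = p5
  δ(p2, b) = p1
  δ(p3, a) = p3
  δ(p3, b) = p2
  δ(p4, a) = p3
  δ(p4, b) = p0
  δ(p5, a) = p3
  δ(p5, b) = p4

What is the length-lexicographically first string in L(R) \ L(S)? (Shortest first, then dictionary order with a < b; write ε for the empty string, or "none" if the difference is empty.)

The string baab is accepted by R but not by S.
No shorter string lies in the difference, and baab is the lexicographically first length-4 string in L(R) \ L(S).

baab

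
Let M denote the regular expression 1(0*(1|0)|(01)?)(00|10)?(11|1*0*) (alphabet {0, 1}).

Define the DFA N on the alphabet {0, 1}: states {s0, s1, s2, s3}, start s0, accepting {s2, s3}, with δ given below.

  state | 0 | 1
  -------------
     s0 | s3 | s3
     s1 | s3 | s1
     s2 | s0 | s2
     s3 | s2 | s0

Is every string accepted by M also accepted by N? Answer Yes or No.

No

The string 11 is in L(M) but not in L(N).
So L(M) ⊄ L(N).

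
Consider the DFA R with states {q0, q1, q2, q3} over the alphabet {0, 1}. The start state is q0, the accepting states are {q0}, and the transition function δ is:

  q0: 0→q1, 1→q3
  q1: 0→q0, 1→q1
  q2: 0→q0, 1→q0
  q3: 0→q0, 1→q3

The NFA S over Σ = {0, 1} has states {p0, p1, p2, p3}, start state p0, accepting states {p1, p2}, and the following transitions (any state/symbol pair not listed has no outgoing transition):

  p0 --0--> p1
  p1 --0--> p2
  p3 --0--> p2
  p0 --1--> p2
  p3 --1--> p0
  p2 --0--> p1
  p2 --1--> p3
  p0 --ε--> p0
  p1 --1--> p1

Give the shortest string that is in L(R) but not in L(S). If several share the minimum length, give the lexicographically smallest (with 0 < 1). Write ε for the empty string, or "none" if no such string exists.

The empty string ε is accepted by R but not by S.
Since ε is the unique shortest string, it is the required witness.

ε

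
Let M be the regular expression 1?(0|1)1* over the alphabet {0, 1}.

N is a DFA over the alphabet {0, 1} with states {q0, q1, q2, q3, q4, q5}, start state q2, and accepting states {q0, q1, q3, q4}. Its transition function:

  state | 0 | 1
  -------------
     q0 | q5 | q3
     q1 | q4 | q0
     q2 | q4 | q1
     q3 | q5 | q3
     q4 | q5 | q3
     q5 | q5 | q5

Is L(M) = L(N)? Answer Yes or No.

Yes

Converting the expression M to a DFA (subset construction, then merging equivalent states) gives the minimal DFA with states {m0, m1, m2, m3}, start state m0, accepting states {m1, m2} and transitions m0: 0→m1, 1→m2; m1: 0→m3, 1→m1; m2: 0→m1, 1→m1; m3: 0→m3, 1→m3.
Exploring the product automaton M × N from the start pair (m0, q2), following both machines on each input symbol, reaches 6 state pairs: (m0, q2), (m1, q4), (m2, q1), (m3, q5), (m1, q3), (m1, q0).
M accepts in {m1, m2} and N accepts in {q0, q1, q3, q4}. In every reachable pair the two components are either both accepting — (m1, q4), (m2, q1), (m1, q3), (m1, q0) — or both non-accepting, so no string is accepted by exactly one of the machines: L(M) \ L(N) and L(N) \ L(M) are both empty.
Hence every string is accepted by M iff it is accepted by N, and the two languages coincide.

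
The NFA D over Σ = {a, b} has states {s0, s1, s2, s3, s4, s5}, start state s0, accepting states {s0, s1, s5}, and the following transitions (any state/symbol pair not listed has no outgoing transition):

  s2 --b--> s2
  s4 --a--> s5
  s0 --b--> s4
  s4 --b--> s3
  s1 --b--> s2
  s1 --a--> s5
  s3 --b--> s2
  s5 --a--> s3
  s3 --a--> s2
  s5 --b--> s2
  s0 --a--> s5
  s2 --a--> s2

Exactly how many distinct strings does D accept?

The useful subgraph on states {s0, s4, s5} is acyclic, so L(D) is finite; the longest accepting path visits 3 useful states, giving maximum string length 2.
Counting accepting paths from s0 by length: 1 of length 0, 1 of length 1, 1 of length 2. Total 3.

3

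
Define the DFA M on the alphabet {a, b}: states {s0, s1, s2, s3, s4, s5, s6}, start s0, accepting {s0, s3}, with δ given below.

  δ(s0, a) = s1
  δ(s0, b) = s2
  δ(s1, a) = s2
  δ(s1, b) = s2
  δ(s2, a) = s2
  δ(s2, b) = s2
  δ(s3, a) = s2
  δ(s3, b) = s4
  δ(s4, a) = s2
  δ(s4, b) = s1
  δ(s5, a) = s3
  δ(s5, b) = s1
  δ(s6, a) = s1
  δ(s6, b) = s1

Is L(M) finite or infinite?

The useful states (reachable from s0 and able to reach an accepting state) are {s0}.
Restricted to these states the transition graph has no cycle, so every accepting path has bounded length and L is finite.

finite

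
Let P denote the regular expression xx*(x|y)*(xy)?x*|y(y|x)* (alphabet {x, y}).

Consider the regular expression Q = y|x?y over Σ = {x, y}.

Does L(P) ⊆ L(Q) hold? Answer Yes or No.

No

The string x is in L(P) but not in L(Q).
So L(P) ⊄ L(Q).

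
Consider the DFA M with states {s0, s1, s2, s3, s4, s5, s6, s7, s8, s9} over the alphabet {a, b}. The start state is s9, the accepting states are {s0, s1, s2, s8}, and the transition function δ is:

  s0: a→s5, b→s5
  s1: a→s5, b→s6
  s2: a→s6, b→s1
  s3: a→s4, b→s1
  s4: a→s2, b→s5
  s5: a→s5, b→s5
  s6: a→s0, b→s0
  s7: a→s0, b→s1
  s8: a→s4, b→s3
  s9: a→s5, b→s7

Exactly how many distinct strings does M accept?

4

The useful subgraph on states {s0, s1, s6, s7, s9} is acyclic, so L(M) is finite; the longest accepting path visits 5 useful states, giving maximum string length 4.
Counting accepting paths from s9 by length: 2 of length 2, 2 of length 4. Total 4.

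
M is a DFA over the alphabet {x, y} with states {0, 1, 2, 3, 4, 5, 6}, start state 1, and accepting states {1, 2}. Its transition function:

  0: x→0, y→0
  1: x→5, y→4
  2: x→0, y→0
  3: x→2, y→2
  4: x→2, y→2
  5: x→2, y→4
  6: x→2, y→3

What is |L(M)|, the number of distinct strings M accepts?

The useful subgraph on states {1, 2, 4, 5} is acyclic, so L(M) is finite; the longest accepting path visits 4 useful states, giving maximum string length 3.
Counting accepting paths from 1 by length: 1 of length 0, 3 of length 2, 2 of length 3. Total 6.

6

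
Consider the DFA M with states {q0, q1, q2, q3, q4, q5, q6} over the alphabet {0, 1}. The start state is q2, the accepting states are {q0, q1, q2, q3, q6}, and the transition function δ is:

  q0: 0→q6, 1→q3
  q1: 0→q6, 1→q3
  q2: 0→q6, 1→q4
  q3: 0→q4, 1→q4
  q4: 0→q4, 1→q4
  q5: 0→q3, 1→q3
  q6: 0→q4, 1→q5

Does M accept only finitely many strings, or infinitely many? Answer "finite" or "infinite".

finite

The useful states (reachable from q2 and able to reach an accepting state) are {q2, q3, q5, q6}.
Restricted to these states the transition graph has no cycle, so every accepting path has bounded length and L is finite.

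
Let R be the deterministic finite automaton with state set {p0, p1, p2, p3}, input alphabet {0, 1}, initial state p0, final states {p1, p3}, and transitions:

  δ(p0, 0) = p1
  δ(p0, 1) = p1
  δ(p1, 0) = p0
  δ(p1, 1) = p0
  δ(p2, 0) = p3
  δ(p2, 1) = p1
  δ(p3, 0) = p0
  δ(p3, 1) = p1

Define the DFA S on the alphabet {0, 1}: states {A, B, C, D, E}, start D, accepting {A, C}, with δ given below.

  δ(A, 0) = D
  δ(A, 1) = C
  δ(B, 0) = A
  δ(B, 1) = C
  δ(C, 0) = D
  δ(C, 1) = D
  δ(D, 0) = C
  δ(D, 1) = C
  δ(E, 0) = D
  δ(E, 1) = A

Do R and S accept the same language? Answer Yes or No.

Yes

Exploring the product automaton R × S from the start pair (p0, D), following both machines on each input symbol, reaches 2 state pairs: (p0, D), (p1, C).
R accepts in {p1, p3} and S accepts in {A, C}. In every reachable pair the two components are either both accepting — (p1, C) — or both non-accepting, so no string is accepted by exactly one of the machines: L(R) \ L(S) and L(S) \ L(R) are both empty.
Hence every string is accepted by R iff it is accepted by S, and the two languages coincide.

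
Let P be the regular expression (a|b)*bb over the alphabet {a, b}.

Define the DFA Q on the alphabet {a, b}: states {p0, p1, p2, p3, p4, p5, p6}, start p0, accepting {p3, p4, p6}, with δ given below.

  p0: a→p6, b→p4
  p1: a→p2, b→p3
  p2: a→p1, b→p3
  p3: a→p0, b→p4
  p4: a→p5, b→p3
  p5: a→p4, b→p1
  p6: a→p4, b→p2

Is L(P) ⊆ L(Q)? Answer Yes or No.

Yes

Converting the expression P to a DFA (subset construction, then merging equivalent states) gives the minimal DFA with states {r0, r1, r2}, start state r0, accepting states {r2} and transitions r0: a→r0, b→r1; r1: a→r0, b→r2; r2: a→r0, b→r2.
Exploring the product automaton P × Q from the start pair (r0, p0), following both machines on each input symbol, reaches 12 state pairs: (r0, p0), (r0, p6), (r1, p4), (r0, p4), (r1, p2), (r0, p5), (r2, p3), (r1, p3), (r0, p1), (r1, p1), (r2, p4), (r0, p2).
P accepts in {r2} and Q accepts in {p3, p4, p6}. The reachable pairs whose P-component is accepting are (r2, p3), (r2, p4); in each of them the Q-component is accepting too, so the product for L(P) \ L(Q) (P-component accepting, Q-component rejecting) has no reachable accepting pair and the difference is empty.
Hence every string in L(P) is also in L(Q).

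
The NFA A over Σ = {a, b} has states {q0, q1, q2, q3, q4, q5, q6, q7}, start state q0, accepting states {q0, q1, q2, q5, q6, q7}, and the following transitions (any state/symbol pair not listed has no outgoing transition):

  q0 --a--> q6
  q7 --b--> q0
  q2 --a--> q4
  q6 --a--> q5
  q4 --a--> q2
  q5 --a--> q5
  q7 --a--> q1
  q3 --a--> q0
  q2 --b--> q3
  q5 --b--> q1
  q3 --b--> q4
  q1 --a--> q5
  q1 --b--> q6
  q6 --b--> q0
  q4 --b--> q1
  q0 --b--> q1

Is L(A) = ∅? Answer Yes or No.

No

The empty string ε is accepted: the run q0 ends in the accepting state q0.
Since at least one string is accepted, L(A) is not empty.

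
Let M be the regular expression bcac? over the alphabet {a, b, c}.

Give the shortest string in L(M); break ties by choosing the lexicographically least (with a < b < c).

bca

By inspection of the expression, no string of length less than 3 matches, and bca is the lexicographically first match of length 3.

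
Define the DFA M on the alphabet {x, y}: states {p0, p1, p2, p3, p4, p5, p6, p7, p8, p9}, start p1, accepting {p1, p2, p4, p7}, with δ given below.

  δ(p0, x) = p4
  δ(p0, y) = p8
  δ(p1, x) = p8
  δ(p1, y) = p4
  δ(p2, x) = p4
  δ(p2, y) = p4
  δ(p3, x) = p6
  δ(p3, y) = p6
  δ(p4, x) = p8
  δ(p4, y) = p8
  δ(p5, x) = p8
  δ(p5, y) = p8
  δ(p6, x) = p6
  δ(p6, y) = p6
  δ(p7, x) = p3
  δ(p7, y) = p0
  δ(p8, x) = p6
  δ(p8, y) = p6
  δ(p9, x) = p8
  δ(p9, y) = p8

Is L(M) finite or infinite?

finite

The useful states (reachable from p1 and able to reach an accepting state) are {p1, p4}.
Restricted to these states the transition graph has no cycle, so every accepting path has bounded length and L is finite.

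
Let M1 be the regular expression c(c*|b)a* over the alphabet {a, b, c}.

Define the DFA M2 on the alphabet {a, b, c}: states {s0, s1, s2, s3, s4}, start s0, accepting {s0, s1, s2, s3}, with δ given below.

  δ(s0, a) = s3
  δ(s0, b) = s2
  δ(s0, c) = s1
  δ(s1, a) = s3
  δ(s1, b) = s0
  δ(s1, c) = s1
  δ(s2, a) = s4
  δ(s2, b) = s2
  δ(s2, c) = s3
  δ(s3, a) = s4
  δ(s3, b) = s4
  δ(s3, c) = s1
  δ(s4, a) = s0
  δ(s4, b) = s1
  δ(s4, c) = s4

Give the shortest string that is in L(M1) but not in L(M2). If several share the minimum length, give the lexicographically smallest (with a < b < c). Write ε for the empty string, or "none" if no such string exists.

The string caa is accepted by M1 but not by M2.
No shorter string lies in the difference, and caa is the lexicographically first length-3 string in L(M1) \ L(M2).

caa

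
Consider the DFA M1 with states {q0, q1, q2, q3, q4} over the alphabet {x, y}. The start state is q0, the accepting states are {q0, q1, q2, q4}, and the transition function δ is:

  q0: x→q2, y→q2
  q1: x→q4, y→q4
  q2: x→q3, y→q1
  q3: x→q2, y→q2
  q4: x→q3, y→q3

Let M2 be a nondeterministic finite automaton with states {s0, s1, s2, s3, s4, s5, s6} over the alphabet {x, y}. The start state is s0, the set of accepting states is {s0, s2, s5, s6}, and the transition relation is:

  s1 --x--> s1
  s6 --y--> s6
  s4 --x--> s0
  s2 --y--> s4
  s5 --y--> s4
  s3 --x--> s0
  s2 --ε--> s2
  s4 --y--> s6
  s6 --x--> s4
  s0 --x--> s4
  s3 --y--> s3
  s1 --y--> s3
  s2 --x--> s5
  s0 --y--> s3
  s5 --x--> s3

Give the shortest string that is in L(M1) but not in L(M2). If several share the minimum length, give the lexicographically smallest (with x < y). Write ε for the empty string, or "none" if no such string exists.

x

The string x is accepted by M1 but not by M2.
No shorter string lies in the difference, and x is the lexicographically first length-1 string in L(M1) \ L(M2).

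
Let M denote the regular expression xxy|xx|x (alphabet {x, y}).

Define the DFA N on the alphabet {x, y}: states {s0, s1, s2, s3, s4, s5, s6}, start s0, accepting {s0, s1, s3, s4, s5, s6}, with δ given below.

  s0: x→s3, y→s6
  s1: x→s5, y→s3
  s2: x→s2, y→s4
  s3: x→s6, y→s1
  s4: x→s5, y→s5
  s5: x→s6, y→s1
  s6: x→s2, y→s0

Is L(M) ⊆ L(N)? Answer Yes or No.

Converting the expression M to a DFA (subset construction, then merging equivalent states) gives the minimal DFA with states {m0, m1, m2, m3, m4}, start state m0, accepting states {m1, m3, m4} and transitions m0: x→m1, y→m2; m1: x→m3, y→m2; m2: x→m2, y→m2; m3: x→m2, y→m4; m4: x→m2, y→m2.
Exploring the product automaton M × N from the start pair (m0, s0), following both machines on each input symbol, reaches 11 state pairs: (m0, s0), (m1, s3), (m2, s6), (m3, s6), (m2, s1), (m2, s2), (m2, s0), (m4, s0), (m2, s5), (m2, s3), (m2, s4).
M accepts in {m1, m3, m4} and N accepts in {s0, s1, s3, s4, s5, s6}. The reachable pairs whose M-component is accepting are (m1, s3), (m3, s6), (m4, s0); in each of them the N-component is accepting too, so the product for L(M) \ L(N) (M-component accepting, N-component rejecting) has no reachable accepting pair and the difference is empty.
Hence every string in L(M) is also in L(N).

Yes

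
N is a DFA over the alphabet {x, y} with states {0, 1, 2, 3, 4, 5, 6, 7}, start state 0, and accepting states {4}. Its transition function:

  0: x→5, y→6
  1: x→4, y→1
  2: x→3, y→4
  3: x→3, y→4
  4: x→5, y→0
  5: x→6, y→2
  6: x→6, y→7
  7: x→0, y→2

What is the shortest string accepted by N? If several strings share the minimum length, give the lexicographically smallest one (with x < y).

xyy

A breadth-first search from 0 reaches an accepting state first via the path 0 → 5 → 2 → 4 on input xyy.
No string of length < 3 is accepted (BFS exhausts all shorter strings without reaching an accepting state), and xyy is the lexicographically least accepting string of length 3.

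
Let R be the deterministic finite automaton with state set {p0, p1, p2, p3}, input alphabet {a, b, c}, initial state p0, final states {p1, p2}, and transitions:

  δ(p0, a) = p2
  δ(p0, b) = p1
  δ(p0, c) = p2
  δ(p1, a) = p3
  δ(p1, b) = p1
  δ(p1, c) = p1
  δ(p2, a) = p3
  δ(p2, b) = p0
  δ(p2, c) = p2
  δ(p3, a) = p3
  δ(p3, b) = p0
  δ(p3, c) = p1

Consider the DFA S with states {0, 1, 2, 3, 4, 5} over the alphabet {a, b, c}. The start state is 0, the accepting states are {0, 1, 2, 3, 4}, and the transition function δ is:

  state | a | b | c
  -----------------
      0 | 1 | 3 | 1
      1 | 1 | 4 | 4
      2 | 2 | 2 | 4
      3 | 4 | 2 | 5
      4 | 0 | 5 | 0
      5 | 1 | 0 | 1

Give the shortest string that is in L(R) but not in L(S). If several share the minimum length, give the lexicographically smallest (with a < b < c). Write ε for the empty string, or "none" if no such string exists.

bc

The string bc is accepted by R but not by S.
No shorter string lies in the difference, and bc is the lexicographically first length-2 string in L(R) \ L(S).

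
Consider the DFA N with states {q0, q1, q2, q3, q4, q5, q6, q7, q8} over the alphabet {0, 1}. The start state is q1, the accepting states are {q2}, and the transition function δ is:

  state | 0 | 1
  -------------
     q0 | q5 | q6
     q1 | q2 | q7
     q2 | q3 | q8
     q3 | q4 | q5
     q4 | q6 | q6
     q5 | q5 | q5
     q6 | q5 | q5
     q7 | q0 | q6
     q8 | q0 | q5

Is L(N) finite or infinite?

The useful states (reachable from q1 and able to reach an accepting state) are {q1, q2}.
Restricted to these states the transition graph has no cycle, so every accepting path has bounded length and L is finite.

finite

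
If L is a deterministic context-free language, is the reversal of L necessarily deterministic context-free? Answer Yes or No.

No

L = {c bⁿaⁿ : n≥0} ∪ {d b²ⁿaⁿ : n≥0} is a DCFL: the first symbol tells a deterministic PDA whether to pop one or two b's per a. Its reversal Lᴿ = {aⁿbⁿ c : n≥0} ∪ {aⁿb²ⁿ d : n≥0} is not. DCFLs are closed under right quotient by regular languages, and Lᴿ/{c, d} = {aⁿbⁿ : n≥0} ∪ {aⁿb²ⁿ : n≥0} — the standard context-free language accepted by no deterministic PDA (intuitively the machine would have to commit to a b-to-a ratio before the distinguishing marker arrives; formally, a DPDA for it would have a single run on aⁿb²ⁿ, accepting after the prefix aⁿbⁿ and accepting again after n more b's; an ordinary PDA that simulates it on a's and b's and, at any moment when it is accepting, may switch to reading only a fresh letter e while feeding each e to the simulation as a b, would accept aⁱbʲeᵏ (k≥1) exactly when both aⁱbʲ and aⁱbʲ⁺ᵏ are in the language, i.e. its language intersected with the regular set a*b*e⁺ would be exactly {aⁿbⁿeⁿ : n≥1} — impossible, since context-free languages are closed under intersection with regular sets and {aⁿbⁿeⁿ} is not context-free). So Lᴿ cannot be a DCFL.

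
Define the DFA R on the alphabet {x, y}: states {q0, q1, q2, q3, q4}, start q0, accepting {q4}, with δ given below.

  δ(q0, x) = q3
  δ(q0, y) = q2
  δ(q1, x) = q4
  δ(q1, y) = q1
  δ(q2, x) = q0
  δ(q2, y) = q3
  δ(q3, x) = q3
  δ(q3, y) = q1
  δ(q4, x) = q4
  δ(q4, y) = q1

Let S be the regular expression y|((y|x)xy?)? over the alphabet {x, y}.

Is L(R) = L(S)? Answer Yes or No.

The string xyx is accepted by R but rejected by S.
So L(R) ≠ L(S).

No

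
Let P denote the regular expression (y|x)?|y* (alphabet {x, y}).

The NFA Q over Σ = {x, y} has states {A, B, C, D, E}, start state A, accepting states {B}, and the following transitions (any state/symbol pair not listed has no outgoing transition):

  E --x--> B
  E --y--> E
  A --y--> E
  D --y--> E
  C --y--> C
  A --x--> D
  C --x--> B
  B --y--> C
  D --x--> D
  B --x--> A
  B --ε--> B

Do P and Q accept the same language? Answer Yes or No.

No

The empty string ε is accepted by P but rejected by Q.
So L(P) ≠ L(Q).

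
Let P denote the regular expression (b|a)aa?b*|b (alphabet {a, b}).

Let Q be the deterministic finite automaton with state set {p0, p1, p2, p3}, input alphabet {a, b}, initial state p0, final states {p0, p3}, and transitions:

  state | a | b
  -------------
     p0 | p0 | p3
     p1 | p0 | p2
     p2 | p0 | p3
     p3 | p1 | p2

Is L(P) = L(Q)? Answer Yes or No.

No

The string ba is accepted by P but rejected by Q.
So L(P) ≠ L(Q).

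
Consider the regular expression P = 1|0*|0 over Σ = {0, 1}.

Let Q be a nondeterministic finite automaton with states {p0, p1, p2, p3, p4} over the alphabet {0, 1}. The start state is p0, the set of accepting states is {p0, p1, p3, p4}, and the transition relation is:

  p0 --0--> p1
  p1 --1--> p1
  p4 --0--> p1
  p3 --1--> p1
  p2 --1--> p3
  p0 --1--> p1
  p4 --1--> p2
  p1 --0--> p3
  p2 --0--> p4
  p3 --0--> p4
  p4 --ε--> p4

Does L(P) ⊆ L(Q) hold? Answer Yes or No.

Converting the expression P to a DFA (subset construction, then merging equivalent states) gives the minimal DFA with states {r0, r1, r2, r3}, start state r0, accepting states {r0, r1, r2} and transitions r0: 0→r1, 1→r2; r1: 0→r1, 1→r3; r2: 0→r3, 1→r3; r3: 0→r3, 1→r3.
Exploring the product automaton P × Q from the start pair (r0, p0), following both machines on each input symbol, reaches 9 state pairs: (r0, p0), (r1, p1), (r2, p1), (r1, p3), (r3, p1), (r3, p3), (r1, p4), (r3, p4), (r3, p2).
P accepts in {r0, r1, r2} and Q accepts in {p0, p1, p3, p4}. The reachable pairs whose P-component is accepting are (r0, p0), (r1, p1), (r2, p1), (r1, p3), (r1, p4); in each of them the Q-component is accepting too, so the product for L(P) \ L(Q) (P-component accepting, Q-component rejecting) has no reachable accepting pair and the difference is empty.
Hence every string in L(P) is also in L(Q).

Yes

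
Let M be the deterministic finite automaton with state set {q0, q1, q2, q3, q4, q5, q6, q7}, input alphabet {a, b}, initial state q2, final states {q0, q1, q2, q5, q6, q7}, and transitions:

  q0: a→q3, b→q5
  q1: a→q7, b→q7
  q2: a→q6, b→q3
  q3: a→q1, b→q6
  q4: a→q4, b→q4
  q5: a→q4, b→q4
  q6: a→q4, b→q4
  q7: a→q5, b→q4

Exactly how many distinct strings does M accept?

8

The useful subgraph on states {q1, q2, q3, q5, q6, q7} is acyclic, so L(M) is finite; the longest accepting path visits 5 useful states, giving maximum string length 4.
Counting accepting paths from q2 by length: 1 of length 0, 1 of length 1, 2 of length 2, 2 of length 3, 2 of length 4. Total 8.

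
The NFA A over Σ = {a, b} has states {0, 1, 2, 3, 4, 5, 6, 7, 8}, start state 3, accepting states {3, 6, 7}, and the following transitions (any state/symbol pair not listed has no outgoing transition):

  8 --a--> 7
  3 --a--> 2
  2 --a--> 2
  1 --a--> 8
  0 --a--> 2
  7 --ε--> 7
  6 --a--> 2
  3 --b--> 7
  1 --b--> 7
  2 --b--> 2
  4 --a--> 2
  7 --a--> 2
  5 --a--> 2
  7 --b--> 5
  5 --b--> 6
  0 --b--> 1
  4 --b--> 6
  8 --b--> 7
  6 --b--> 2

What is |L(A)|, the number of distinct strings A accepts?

The useful subgraph on states {3, 5, 6, 7} is acyclic, so L(A) is finite; the longest accepting path visits 4 useful states, giving maximum string length 3.
Counting accepting paths from 3 by length: 1 of length 0, 1 of length 1, 1 of length 3. Total 3.

3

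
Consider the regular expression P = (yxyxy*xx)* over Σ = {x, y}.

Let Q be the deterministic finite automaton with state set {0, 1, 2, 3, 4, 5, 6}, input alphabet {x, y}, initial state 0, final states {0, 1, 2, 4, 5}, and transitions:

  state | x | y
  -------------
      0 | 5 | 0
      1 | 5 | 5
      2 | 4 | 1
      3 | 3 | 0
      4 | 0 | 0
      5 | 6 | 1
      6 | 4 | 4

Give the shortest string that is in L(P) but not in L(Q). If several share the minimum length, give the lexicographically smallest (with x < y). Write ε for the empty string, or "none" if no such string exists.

The string yxyxyxx is accepted by P but not by Q.
No shorter string lies in the difference, and yxyxyxx is the lexicographically first length-7 string in L(P) \ L(Q).

yxyxyxx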